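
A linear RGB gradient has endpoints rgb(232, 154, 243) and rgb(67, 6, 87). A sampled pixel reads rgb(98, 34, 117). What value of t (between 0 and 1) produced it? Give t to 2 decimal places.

0.81

Invert the lerp on the R channel (largest span, 165): t = (98 − 232) / (67 − 232) = -134/-165 = 0.81212.
Check on G: (34 − 154)/(6 − 154) = 0.8108 ✓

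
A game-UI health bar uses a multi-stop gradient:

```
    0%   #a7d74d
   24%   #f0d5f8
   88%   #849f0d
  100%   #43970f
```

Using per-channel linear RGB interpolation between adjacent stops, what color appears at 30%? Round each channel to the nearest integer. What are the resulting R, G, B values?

(230, 208, 226)

30% lies between the 24% and 88% stops, so the local fraction is t = (30 − 24)/(88 − 24) = 6/64 ≈ 0.0938.
#f0d5f8 → (240, 213, 248); #849f0d → (132, 159, 13).
R = 240 + 0.0938 × (132 − 240) = 229.87 → 230
G = 213 + 0.0938 × (159 − 213) = 207.935 → 208
B = 248 + 0.0938 × (13 − 248) = 225.957 → 226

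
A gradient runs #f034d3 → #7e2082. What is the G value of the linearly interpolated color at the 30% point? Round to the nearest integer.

46

G₁ = 52 (from #f034d3), G₂ = 32 (from #7e2082).
G = 52 + 0.3 × (32 − 52) = 46 → 46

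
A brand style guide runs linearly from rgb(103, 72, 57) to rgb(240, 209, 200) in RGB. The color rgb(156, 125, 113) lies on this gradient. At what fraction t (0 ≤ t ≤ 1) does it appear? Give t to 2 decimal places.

0.39

Invert the lerp on the B channel (largest span, 143): t = (113 − 57) / (200 − 57) = 56/143 = 0.39161.
Check on R: (156 − 103)/(240 − 103) = 0.3869 ✓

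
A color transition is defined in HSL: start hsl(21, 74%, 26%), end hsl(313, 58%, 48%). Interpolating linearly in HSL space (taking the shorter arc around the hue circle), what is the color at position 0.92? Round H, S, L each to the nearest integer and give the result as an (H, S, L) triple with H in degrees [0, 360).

(318, 59, 46)

Hue: 313 − 21 = 292°, but |292| > 180 so the shorter arc goes the other way: Δh = 292 − 360 = -68°.
H = 21 + 0.92 × (-68) = -41.56 → -42 → -42 mod 360 = 318°
S = 74 + 0.92 × (58 − 74) = 59.28 → 59%
L = 26 + 0.92 × (48 − 26) = 46.24 → 46%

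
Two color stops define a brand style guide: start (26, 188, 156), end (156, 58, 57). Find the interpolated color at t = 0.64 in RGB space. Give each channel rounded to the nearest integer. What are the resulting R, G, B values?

R = 26 + 0.64 × (156 − 26) = 26 + 0.64 × 130 = 109.2 → 109
G = 188 + 0.64 × (58 − 188) = 188 + 0.64 × -130 = 104.8 → 105
B = 156 + 0.64 × (57 − 156) = 156 + 0.64 × -99 = 92.64 → 93

(109, 105, 93)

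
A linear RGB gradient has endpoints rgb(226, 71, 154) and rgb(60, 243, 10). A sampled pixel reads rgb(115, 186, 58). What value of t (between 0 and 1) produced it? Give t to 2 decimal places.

Invert the lerp on the G channel (largest span, 172): t = (186 − 71) / (243 − 71) = 115/172 = 0.6686.
Check on R: (115 − 226)/(60 − 226) = 0.6687 ✓

0.67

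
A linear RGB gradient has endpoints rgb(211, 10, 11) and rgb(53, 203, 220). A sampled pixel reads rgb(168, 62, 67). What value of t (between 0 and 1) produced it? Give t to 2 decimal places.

0.27

Invert the lerp on the B channel (largest span, 209): t = (67 − 11) / (220 − 11) = 56/209 = 0.26794.
Check on R: (168 − 211)/(53 − 211) = 0.2722 ✓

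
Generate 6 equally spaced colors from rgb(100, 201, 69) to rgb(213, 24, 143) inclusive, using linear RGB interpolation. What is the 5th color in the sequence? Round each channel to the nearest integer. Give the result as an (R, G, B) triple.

With 6 swatches and endpoints inclusive, swatch 5 sits at t = (5 − 1)/(6 − 1) = 4/5 ≈ 0.8.
R = 100 + 0.8 × (213 − 100) = 190.4 → 190
G = 201 + 0.8 × (24 − 201) = 59.4 → 59
B = 69 + 0.8 × (143 − 69) = 128.2 → 128

(190, 59, 128)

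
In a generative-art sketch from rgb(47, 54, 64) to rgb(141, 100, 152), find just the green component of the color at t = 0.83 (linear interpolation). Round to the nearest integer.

G = 54 + 0.83 × (100 − 54) = 92.18 → 92

92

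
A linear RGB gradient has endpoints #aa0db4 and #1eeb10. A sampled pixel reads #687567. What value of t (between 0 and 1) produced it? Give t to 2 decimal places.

Invert the lerp on the G channel (largest span, 222): t = (117 − 13) / (235 − 13) = 104/222 = 0.46847.
Check on R: (104 − 170)/(30 − 170) = 0.4714 ✓

0.47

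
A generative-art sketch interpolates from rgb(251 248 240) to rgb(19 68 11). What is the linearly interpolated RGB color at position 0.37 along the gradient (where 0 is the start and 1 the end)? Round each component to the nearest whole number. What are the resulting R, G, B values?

(165, 181, 155)

R = 251 + 0.37 × (19 − 251) = 251 + 0.37 × -232 = 165.16 → 165
G = 248 + 0.37 × (68 − 248) = 248 + 0.37 × -180 = 181.4 → 181
B = 240 + 0.37 × (11 − 240) = 240 + 0.37 × -229 = 155.27 → 155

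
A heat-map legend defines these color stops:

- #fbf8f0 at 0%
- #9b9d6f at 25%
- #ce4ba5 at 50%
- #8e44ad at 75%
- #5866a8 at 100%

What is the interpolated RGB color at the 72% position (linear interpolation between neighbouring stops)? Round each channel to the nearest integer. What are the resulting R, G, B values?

72% lies between the 50% and 75% stops, so the local fraction is t = (72 − 50)/(75 − 50) = 22/25 ≈ 0.88.
#ce4ba5 → (206, 75, 165); #8e44ad → (142, 68, 173).
R = 206 + 0.88 × (142 − 206) = 149.68 → 150
G = 75 + 0.88 × (68 − 75) = 68.84 → 69
B = 165 + 0.88 × (173 − 165) = 172.04 → 172

(150, 69, 172)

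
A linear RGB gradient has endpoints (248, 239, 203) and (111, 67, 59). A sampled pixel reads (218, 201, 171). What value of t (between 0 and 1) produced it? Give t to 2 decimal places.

Invert the lerp on the G channel (largest span, 172): t = (201 − 239) / (67 − 239) = -38/-172 = 0.22093.
Check on R: (218 − 248)/(111 − 248) = 0.219 ✓

0.22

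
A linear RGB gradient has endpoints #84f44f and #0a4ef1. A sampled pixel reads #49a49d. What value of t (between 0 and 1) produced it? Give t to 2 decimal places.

Invert the lerp on the G channel (largest span, 166): t = (164 − 244) / (78 − 244) = -80/-166 = 0.48193.
Check on R: (73 − 132)/(10 − 132) = 0.4836 ✓

0.48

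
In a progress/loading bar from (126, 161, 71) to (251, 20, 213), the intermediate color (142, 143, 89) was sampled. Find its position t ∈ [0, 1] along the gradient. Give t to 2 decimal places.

0.13

Invert the lerp on the B channel (largest span, 142): t = (89 − 71) / (213 − 71) = 18/142 = 0.12676.
Check on R: (142 − 126)/(251 − 126) = 0.128 ✓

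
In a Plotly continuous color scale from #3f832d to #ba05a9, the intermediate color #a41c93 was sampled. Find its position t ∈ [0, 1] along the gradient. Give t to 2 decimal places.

0.82

Invert the lerp on the G channel (largest span, 126): t = (28 − 131) / (5 − 131) = -103/-126 = 0.81746.
Check on R: (164 − 63)/(186 − 63) = 0.8211 ✓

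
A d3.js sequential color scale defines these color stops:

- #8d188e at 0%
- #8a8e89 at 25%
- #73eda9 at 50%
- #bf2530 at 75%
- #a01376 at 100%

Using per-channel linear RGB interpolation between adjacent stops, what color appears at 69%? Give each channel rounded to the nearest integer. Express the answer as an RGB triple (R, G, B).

(173, 85, 77)

69% lies between the 50% and 75% stops, so the local fraction is t = (69 − 50)/(75 − 50) = 19/25 ≈ 0.76.
#73eda9 → (115, 237, 169); #bf2530 → (191, 37, 48).
R = 115 + 0.76 × (191 − 115) = 172.76 → 173
G = 237 + 0.76 × (37 − 237) = 85 → 85
B = 169 + 0.76 × (48 − 169) = 77.04 → 77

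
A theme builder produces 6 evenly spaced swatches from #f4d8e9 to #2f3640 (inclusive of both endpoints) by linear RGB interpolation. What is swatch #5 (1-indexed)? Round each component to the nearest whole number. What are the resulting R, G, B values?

(86, 86, 98)

With 6 swatches and endpoints inclusive, swatch 5 sits at t = (5 − 1)/(6 − 1) = 4/5 ≈ 0.8.
#f4d8e9 → (244, 216, 233); #2f3640 → (47, 54, 64).
R = 244 + 0.8 × (47 − 244) = 86.4 → 86
G = 216 + 0.8 × (54 − 216) = 86.4 → 86
B = 233 + 0.8 × (64 − 233) = 97.8 → 98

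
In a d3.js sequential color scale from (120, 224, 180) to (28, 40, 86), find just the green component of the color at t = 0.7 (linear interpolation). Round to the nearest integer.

95

G = 224 + 0.7 × (40 − 224) = 95.2 → 95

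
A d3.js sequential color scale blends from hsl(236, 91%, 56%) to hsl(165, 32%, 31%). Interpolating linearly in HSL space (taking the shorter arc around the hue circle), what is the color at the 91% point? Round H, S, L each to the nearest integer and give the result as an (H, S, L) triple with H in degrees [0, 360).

(171, 37, 33)

Hue arc: Δh = 165 − 236 = -71° (|Δh| ≤ 180, already the shorter path).
H = 236 + 0.91 × (-71) = 171.39 → 171°
S = 91 + 0.91 × (32 − 91) = 37.31 → 37%
L = 56 + 0.91 × (31 − 56) = 33.25 → 33%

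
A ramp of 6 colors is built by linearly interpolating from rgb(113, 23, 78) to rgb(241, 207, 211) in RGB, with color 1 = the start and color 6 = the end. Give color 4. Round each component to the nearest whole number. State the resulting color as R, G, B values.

With 6 swatches and endpoints inclusive, swatch 4 sits at t = (4 − 1)/(6 − 1) = 3/5 ≈ 0.6.
R = 113 + 0.6 × (241 − 113) = 189.8 → 190
G = 23 + 0.6 × (207 − 23) = 133.4 → 133
B = 78 + 0.6 × (211 − 78) = 157.8 → 158

(190, 133, 158)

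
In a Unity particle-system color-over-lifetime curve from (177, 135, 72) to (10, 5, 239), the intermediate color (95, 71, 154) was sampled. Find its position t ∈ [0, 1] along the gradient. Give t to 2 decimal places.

Invert the lerp on the R channel (largest span, 167): t = (95 − 177) / (10 − 177) = -82/-167 = 0.49102.
Check on G: (71 − 135)/(5 − 135) = 0.4923 ✓

0.49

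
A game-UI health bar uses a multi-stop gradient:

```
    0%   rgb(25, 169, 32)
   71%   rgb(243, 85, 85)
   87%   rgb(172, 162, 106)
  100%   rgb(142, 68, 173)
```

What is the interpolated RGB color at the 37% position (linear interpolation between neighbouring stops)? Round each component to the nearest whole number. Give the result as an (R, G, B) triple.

(139, 125, 60)

37% lies between the 0% and 71% stops, so the local fraction is t = (37 − 0)/(71 − 0) = 37/71 ≈ 0.5211.
R = 25 + 0.5211 × (243 − 25) = 138.6 → 139
G = 169 + 0.5211 × (85 − 169) = 125.228 → 125
B = 32 + 0.5211 × (85 − 32) = 59.618 → 60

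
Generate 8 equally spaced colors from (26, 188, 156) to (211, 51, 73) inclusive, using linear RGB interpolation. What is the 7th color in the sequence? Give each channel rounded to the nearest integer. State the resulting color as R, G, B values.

(185, 71, 85)

With 8 swatches and endpoints inclusive, swatch 7 sits at t = (7 − 1)/(8 − 1) = 6/7 ≈ 0.8571.
R = 26 + 0.8571 × (211 − 26) = 184.564 → 185
G = 188 + 0.8571 × (51 − 188) = 70.577 → 71
B = 156 + 0.8571 × (73 − 156) = 84.861 → 85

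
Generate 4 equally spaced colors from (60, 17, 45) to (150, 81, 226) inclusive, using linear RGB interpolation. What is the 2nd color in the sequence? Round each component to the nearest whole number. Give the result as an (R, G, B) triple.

(90, 38, 105)

With 4 swatches and endpoints inclusive, swatch 2 sits at t = (2 − 1)/(4 − 1) = 1/3 ≈ 0.3333.
R = 60 + 0.3333 × (150 − 60) = 89.997 → 90
G = 17 + 0.3333 × (81 − 17) = 38.331 → 38
B = 45 + 0.3333 × (226 − 45) = 105.327 → 105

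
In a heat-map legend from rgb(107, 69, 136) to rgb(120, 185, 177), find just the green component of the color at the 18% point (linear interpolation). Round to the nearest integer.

90

G = 69 + 0.18 × (185 − 69) = 89.88 → 90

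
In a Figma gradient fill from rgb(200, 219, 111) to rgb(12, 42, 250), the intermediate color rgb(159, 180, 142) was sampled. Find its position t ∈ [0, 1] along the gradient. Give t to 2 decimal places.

Invert the lerp on the R channel (largest span, 188): t = (159 − 200) / (12 − 200) = -41/-188 = 0.21809.
Check on G: (180 − 219)/(42 − 219) = 0.2203 ✓

0.22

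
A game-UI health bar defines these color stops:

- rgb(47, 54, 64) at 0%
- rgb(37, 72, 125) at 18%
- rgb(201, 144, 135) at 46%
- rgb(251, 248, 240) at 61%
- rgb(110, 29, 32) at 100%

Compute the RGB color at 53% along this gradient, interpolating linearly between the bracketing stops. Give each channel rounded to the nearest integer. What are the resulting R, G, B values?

(224, 193, 184)

53% lies between the 46% and 61% stops, so the local fraction is t = (53 − 46)/(61 − 46) = 7/15 ≈ 0.4667.
R = 201 + 0.4667 × (251 − 201) = 224.335 → 224
G = 144 + 0.4667 × (248 − 144) = 192.537 → 193
B = 135 + 0.4667 × (240 − 135) = 184.004 → 184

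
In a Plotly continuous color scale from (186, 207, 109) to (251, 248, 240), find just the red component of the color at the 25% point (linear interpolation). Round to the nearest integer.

202

R = 186 + 0.25 × (251 − 186) = 202.25 → 202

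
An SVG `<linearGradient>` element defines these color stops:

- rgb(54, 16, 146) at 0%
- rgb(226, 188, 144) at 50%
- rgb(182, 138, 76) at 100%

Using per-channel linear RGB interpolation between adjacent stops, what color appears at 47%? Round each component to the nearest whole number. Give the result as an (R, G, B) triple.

47% lies between the 0% and 50% stops, so the local fraction is t = (47 − 0)/(50 − 0) = 47/50 ≈ 0.94.
R = 54 + 0.94 × (226 − 54) = 215.68 → 216
G = 16 + 0.94 × (188 − 16) = 177.68 → 178
B = 146 + 0.94 × (144 − 146) = 144.12 → 144

(216, 178, 144)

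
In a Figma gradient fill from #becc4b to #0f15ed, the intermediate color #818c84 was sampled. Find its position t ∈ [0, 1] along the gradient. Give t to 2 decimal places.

Invert the lerp on the G channel (largest span, 183): t = (140 − 204) / (21 − 204) = -64/-183 = 0.34973.
Check on R: (129 − 190)/(15 − 190) = 0.3486 ✓

0.35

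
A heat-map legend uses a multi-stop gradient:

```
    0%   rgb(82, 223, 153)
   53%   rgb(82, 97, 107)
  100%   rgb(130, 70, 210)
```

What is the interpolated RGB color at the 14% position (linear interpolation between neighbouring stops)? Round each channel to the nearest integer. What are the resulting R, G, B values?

14% lies between the 0% and 53% stops, so the local fraction is t = (14 − 0)/(53 − 0) = 14/53 ≈ 0.2642.
R = 82 + 0.2642 × (82 − 82) = 82 → 82
G = 223 + 0.2642 × (97 − 223) = 189.711 → 190
B = 153 + 0.2642 × (107 − 153) = 140.847 → 141

(82, 190, 141)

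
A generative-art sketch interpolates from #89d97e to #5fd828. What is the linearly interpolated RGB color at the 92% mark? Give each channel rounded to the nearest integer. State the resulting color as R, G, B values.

#89d97e → (137, 217, 126); #5fd828 → (95, 216, 40).
92% corresponds to t = 0.92.
R = 137 + 0.92 × (95 − 137) = 137 + 0.92 × -42 = 98.36 → 98
G = 217 + 0.92 × (216 − 217) = 217 + 0.92 × -1 = 216.08 → 216
B = 126 + 0.92 × (40 − 126) = 126 + 0.92 × -86 = 46.88 → 47

(98, 216, 47)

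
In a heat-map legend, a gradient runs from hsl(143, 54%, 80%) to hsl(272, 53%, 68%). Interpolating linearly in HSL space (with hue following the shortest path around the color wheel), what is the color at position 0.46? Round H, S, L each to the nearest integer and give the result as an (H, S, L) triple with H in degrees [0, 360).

(202, 54, 74)

Hue arc: Δh = 272 − 143 = 129° (|Δh| ≤ 180, already the shorter path).
H = 143 + 0.46 × (129) = 202.34 → 202°
S = 54 + 0.46 × (53 − 54) = 53.54 → 54%
L = 80 + 0.46 × (68 − 80) = 74.48 → 74%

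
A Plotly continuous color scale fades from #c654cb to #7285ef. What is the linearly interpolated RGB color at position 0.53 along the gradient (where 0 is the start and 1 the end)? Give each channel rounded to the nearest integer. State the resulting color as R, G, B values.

(153, 110, 222)

#c654cb → (198, 84, 203); #7285ef → (114, 133, 239).
R = 198 + 0.53 × (114 − 198) = 198 + 0.53 × -84 = 153.48 → 153
G = 84 + 0.53 × (133 − 84) = 84 + 0.53 × 49 = 109.97 → 110
B = 203 + 0.53 × (239 − 203) = 203 + 0.53 × 36 = 222.08 → 222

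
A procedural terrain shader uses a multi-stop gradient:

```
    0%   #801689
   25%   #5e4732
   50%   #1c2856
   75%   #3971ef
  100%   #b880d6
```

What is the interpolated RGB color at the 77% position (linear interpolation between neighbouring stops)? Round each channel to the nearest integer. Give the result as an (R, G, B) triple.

(67, 114, 237)

77% lies between the 75% and 100% stops, so the local fraction is t = (77 − 75)/(100 − 75) = 2/25 ≈ 0.08.
#3971ef → (57, 113, 239); #b880d6 → (184, 128, 214).
R = 57 + 0.08 × (184 − 57) = 67.16 → 67
G = 113 + 0.08 × (128 − 113) = 114.2 → 114
B = 239 + 0.08 × (214 − 239) = 237 → 237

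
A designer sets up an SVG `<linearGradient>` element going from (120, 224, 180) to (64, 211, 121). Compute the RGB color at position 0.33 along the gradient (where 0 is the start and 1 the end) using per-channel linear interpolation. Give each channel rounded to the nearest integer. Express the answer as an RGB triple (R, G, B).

R = 120 + 0.33 × (64 − 120) = 120 + 0.33 × -56 = 101.52 → 102
G = 224 + 0.33 × (211 − 224) = 224 + 0.33 × -13 = 219.71 → 220
B = 180 + 0.33 × (121 − 180) = 180 + 0.33 × -59 = 160.53 → 161

(102, 220, 161)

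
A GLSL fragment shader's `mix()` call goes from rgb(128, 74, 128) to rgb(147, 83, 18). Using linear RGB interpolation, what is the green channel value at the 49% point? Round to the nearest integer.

G = 74 + 0.49 × (83 − 74) = 78.41 → 78

78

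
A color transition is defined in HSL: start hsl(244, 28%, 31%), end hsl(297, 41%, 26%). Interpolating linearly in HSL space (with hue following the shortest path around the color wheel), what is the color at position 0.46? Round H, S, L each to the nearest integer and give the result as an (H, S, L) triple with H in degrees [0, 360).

(268, 34, 29)

Hue arc: Δh = 297 − 244 = 53° (|Δh| ≤ 180, already the shorter path).
H = 244 + 0.46 × (53) = 268.38 → 268°
S = 28 + 0.46 × (41 − 28) = 33.98 → 34%
L = 31 + 0.46 × (26 − 31) = 28.7 → 29%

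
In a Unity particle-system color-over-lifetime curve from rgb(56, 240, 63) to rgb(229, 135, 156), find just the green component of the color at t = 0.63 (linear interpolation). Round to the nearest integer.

G = 240 + 0.63 × (135 − 240) = 173.85 → 174

174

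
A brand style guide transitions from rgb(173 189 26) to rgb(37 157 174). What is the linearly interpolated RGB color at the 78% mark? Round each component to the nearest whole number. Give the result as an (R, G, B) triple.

(67, 164, 141)

78% corresponds to t = 0.78.
R = 173 + 0.78 × (37 − 173) = 173 + 0.78 × -136 = 66.92 → 67
G = 189 + 0.78 × (157 − 189) = 189 + 0.78 × -32 = 164.04 → 164
B = 26 + 0.78 × (174 − 26) = 26 + 0.78 × 148 = 141.44 → 141
So the blended color is (67, 164, 141), about #43a48d.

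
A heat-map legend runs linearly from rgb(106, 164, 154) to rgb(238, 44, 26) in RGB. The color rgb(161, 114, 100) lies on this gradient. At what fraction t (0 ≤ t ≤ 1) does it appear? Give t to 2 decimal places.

Invert the lerp on the R channel (largest span, 132): t = (161 − 106) / (238 − 106) = 55/132 = 0.41667.
Check on G: (114 − 164)/(44 − 164) = 0.4167 ✓

0.42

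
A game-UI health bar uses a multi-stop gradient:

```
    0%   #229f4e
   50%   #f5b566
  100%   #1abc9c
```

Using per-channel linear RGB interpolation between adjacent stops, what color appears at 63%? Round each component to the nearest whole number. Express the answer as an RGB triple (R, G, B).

(188, 183, 116)

63% lies between the 50% and 100% stops, so the local fraction is t = (63 − 50)/(100 − 50) = 13/50 ≈ 0.26.
#f5b566 → (245, 181, 102); #1abc9c → (26, 188, 156).
R = 245 + 0.26 × (26 − 245) = 188.06 → 188
G = 181 + 0.26 × (188 − 181) = 182.82 → 183
B = 102 + 0.26 × (156 − 102) = 116.04 → 116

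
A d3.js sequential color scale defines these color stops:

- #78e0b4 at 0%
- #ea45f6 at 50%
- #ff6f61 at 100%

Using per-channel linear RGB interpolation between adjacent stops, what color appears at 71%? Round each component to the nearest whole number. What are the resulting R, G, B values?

(243, 87, 183)

71% lies between the 50% and 100% stops, so the local fraction is t = (71 − 50)/(100 − 50) = 21/50 ≈ 0.42.
#ea45f6 → (234, 69, 246); #ff6f61 → (255, 111, 97).
R = 234 + 0.42 × (255 − 234) = 242.82 → 243
G = 69 + 0.42 × (111 − 69) = 86.64 → 87
B = 246 + 0.42 × (97 − 246) = 183.42 → 183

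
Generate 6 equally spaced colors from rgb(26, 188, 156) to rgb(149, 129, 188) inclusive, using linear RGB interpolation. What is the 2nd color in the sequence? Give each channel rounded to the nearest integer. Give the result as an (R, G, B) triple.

(51, 176, 162)

With 6 swatches and endpoints inclusive, swatch 2 sits at t = (2 − 1)/(6 − 1) = 1/5 ≈ 0.2.
R = 26 + 0.2 × (149 − 26) = 50.6 → 51
G = 188 + 0.2 × (129 − 188) = 176.2 → 176
B = 156 + 0.2 × (188 − 156) = 162.4 → 162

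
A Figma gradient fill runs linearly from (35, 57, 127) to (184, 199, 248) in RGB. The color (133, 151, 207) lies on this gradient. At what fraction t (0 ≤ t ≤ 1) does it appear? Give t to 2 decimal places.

0.66

Invert the lerp on the R channel (largest span, 149): t = (133 − 35) / (184 − 35) = 98/149 = 0.65772.
Check on G: (151 − 57)/(199 − 57) = 0.662 ✓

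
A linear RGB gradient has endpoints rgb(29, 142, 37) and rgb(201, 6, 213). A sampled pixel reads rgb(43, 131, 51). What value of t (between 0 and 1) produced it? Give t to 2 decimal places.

Invert the lerp on the B channel (largest span, 176): t = (51 − 37) / (213 − 37) = 14/176 = 0.079545.
Check on R: (43 − 29)/(201 − 29) = 0.0814 ✓

0.08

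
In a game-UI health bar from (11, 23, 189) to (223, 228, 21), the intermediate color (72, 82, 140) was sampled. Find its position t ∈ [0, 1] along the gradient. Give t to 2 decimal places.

Invert the lerp on the R channel (largest span, 212): t = (72 − 11) / (223 − 11) = 61/212 = 0.28774.
Check on G: (82 − 23)/(228 − 23) = 0.2878 ✓

0.29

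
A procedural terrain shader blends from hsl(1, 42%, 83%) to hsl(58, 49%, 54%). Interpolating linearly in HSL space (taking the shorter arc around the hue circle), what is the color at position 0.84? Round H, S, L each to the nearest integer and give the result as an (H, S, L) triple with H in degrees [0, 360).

(49, 48, 59)

Hue arc: Δh = 58 − 1 = 57° (|Δh| ≤ 180, already the shorter path).
H = 1 + 0.84 × (57) = 48.88 → 49°
S = 42 + 0.84 × (49 − 42) = 47.88 → 48%
L = 83 + 0.84 × (54 − 83) = 58.64 → 59%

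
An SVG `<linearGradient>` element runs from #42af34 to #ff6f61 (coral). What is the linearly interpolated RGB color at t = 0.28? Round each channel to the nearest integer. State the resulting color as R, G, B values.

(119, 157, 65)

#42af34 → (66, 175, 52); #ff6f61 → (255, 111, 97).
R = 66 + 0.28 × (255 − 66) = 66 + 0.28 × 189 = 118.92 → 119
G = 175 + 0.28 × (111 − 175) = 175 + 0.28 × -64 = 157.08 → 157
B = 52 + 0.28 × (97 − 52) = 52 + 0.28 × 45 = 64.6 → 65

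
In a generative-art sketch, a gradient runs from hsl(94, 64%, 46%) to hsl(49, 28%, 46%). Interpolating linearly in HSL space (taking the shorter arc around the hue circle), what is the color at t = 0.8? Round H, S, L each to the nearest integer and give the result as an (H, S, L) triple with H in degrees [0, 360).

(58, 35, 46)

Hue arc: Δh = 49 − 94 = -45° (|Δh| ≤ 180, already the shorter path).
H = 94 + 0.8 × (-45) = 58 → 58°
S = 64 + 0.8 × (28 − 64) = 35.2 → 35%
L = 46 + 0.8 × (46 − 46) = 46 → 46%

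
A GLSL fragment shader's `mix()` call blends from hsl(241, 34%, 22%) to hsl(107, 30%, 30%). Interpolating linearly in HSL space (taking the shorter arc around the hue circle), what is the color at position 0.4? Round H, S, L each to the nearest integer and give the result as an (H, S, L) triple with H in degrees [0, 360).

Hue arc: Δh = 107 − 241 = -134° (|Δh| ≤ 180, already the shorter path).
H = 241 + 0.4 × (-134) = 187.4 → 187°
S = 34 + 0.4 × (30 − 34) = 32.4 → 32%
L = 22 + 0.4 × (30 − 22) = 25.2 → 25%

(187, 32, 25)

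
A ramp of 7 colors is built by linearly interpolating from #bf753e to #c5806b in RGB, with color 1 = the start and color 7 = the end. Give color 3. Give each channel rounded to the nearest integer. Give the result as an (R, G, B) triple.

With 7 swatches and endpoints inclusive, swatch 3 sits at t = (3 − 1)/(7 − 1) = 2/6 ≈ 0.3333.
#bf753e → (191, 117, 62); #c5806b → (197, 128, 107).
R = 191 + 0.3333 × (197 − 191) = 193 → 193
G = 117 + 0.3333 × (128 − 117) = 120.666 → 121
B = 62 + 0.3333 × (107 − 62) = 76.999 → 77

(193, 121, 77)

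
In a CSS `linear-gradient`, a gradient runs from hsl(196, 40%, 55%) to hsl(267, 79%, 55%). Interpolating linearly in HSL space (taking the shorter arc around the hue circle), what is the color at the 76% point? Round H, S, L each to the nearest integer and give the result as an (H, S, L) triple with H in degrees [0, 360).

(250, 70, 55)

Hue arc: Δh = 267 − 196 = 71° (|Δh| ≤ 180, already the shorter path).
H = 196 + 0.76 × (71) = 249.96 → 250°
S = 40 + 0.76 × (79 − 40) = 69.64 → 70%
L = 55 + 0.76 × (55 − 55) = 55 → 55%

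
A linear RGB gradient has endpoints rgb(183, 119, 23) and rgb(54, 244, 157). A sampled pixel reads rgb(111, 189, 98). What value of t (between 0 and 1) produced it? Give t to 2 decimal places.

Invert the lerp on the B channel (largest span, 134): t = (98 − 23) / (157 − 23) = 75/134 = 0.5597.
Check on R: (111 − 183)/(54 − 183) = 0.5581 ✓

0.56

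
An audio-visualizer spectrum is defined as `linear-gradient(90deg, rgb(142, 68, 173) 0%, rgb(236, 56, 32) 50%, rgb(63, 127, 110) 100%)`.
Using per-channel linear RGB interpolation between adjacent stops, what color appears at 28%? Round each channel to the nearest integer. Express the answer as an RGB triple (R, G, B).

(195, 61, 94)

28% lies between the 0% and 50% stops, so the local fraction is t = (28 − 0)/(50 − 0) = 28/50 ≈ 0.56.
R = 142 + 0.56 × (236 − 142) = 194.64 → 195
G = 68 + 0.56 × (56 − 68) = 61.28 → 61
B = 173 + 0.56 × (32 − 173) = 94.04 → 94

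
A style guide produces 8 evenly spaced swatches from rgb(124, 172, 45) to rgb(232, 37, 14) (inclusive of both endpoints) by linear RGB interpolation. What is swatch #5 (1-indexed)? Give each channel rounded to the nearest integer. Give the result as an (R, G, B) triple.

With 8 swatches and endpoints inclusive, swatch 5 sits at t = (5 − 1)/(8 − 1) = 4/7 ≈ 0.5714.
R = 124 + 0.5714 × (232 − 124) = 185.711 → 186
G = 172 + 0.5714 × (37 − 172) = 94.861 → 95
B = 45 + 0.5714 × (14 − 45) = 27.287 → 27

(186, 95, 27)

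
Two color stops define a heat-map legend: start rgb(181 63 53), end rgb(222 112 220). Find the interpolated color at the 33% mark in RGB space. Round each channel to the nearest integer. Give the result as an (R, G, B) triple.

(195, 79, 108)

33% corresponds to t = 0.33.
R = 181 + 0.33 × (222 − 181) = 181 + 0.33 × 41 = 194.53 → 195
G = 63 + 0.33 × (112 − 63) = 63 + 0.33 × 49 = 79.17 → 79
B = 53 + 0.33 × (220 − 53) = 53 + 0.33 × 167 = 108.11 → 108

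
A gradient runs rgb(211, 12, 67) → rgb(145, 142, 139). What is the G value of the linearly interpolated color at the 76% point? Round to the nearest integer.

111

G = 12 + 0.76 × (142 − 12) = 110.8 → 111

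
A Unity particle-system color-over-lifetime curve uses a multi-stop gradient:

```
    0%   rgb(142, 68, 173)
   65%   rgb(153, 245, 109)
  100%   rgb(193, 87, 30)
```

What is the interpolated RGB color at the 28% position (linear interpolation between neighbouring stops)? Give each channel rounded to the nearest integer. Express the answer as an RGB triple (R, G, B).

28% lies between the 0% and 65% stops, so the local fraction is t = (28 − 0)/(65 − 0) = 28/65 ≈ 0.4308.
R = 142 + 0.4308 × (153 − 142) = 146.739 → 147
G = 68 + 0.4308 × (245 − 68) = 144.252 → 144
B = 173 + 0.4308 × (109 − 173) = 145.429 → 145

(147, 144, 145)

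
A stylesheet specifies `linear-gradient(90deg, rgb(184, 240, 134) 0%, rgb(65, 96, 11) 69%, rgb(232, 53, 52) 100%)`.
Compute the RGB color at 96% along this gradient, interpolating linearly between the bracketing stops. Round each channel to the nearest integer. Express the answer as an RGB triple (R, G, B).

(210, 59, 47)

96% lies between the 69% and 100% stops, so the local fraction is t = (96 − 69)/(100 − 69) = 27/31 ≈ 0.871.
R = 65 + 0.871 × (232 − 65) = 210.457 → 210
G = 96 + 0.871 × (53 − 96) = 58.547 → 59
B = 11 + 0.871 × (52 − 11) = 46.711 → 47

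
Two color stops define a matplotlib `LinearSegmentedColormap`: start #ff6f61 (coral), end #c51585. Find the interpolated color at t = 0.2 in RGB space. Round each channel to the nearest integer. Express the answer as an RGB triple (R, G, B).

#ff6f61 → (255, 111, 97); #c51585 → (197, 21, 133).
R = 255 + 0.2 × (197 − 255) = 255 + 0.2 × -58 = 243.4 → 243
G = 111 + 0.2 × (21 − 111) = 111 + 0.2 × -90 = 93 → 93
B = 97 + 0.2 × (133 − 97) = 97 + 0.2 × 36 = 104.2 → 104
So the blended color is (243, 93, 104), about #f35d68.

(243, 93, 104)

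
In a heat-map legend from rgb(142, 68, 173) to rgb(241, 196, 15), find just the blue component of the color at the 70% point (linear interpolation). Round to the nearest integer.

B = 173 + 0.7 × (15 − 173) = 62.4 → 62

62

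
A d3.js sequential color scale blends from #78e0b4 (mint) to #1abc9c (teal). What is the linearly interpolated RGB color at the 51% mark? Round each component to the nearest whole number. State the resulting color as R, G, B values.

(72, 206, 168)

#78e0b4 → (120, 224, 180); #1abc9c → (26, 188, 156).
51% corresponds to t = 0.51.
R = 120 + 0.51 × (26 − 120) = 120 + 0.51 × -94 = 72.06 → 72
G = 224 + 0.51 × (188 − 224) = 224 + 0.51 × -36 = 205.64 → 206
B = 180 + 0.51 × (156 − 180) = 180 + 0.51 × -24 = 167.76 → 168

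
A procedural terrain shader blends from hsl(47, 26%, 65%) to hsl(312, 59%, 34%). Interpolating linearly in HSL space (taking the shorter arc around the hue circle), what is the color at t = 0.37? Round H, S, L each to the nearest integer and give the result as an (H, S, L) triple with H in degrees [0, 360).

(12, 38, 54)

Hue: 312 − 47 = 265°, but |265| > 180 so the shorter arc goes the other way: Δh = 265 − 360 = -95°.
H = 47 + 0.37 × (-95) = 11.85 → 12°
S = 26 + 0.37 × (59 − 26) = 38.21 → 38%
L = 65 + 0.37 × (34 − 65) = 53.53 → 54%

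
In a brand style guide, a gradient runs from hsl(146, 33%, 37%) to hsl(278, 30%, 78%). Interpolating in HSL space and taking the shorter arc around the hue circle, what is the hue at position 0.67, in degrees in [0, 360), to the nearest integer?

234

Hue arc: Δh = 278 − 146 = 132° (|Δh| ≤ 180, already the shorter path).
H = 146 + 0.67 × (132) = 234.44 → 234°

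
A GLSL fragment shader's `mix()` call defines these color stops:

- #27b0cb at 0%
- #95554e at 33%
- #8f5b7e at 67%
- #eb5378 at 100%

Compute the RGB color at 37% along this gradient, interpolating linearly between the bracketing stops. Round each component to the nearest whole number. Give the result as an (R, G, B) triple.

(148, 86, 84)

37% lies between the 33% and 67% stops, so the local fraction is t = (37 − 33)/(67 − 33) = 4/34 ≈ 0.1176.
#95554e → (149, 85, 78); #8f5b7e → (143, 91, 126).
R = 149 + 0.1176 × (143 − 149) = 148.294 → 148
G = 85 + 0.1176 × (91 − 85) = 85.706 → 86
B = 78 + 0.1176 × (126 − 78) = 83.645 → 84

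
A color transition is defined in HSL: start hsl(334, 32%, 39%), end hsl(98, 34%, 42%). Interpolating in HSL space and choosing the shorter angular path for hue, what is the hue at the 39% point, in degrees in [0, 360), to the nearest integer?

22

Hue: 98 − 334 = -236°, but |-236| > 180 so the shorter arc goes the other way: Δh = -236 + 360 = 124°.
H = 334 + 0.39 × (124) = 382.36 → 382 → 382 mod 360 = 22°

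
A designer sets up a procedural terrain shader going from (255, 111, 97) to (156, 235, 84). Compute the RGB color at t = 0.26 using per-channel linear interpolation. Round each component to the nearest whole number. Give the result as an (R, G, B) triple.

(229, 143, 94)

R = 255 + 0.26 × (156 − 255) = 255 + 0.26 × -99 = 229.26 → 229
G = 111 + 0.26 × (235 − 111) = 111 + 0.26 × 124 = 143.24 → 143
B = 97 + 0.26 × (84 − 97) = 97 + 0.26 × -13 = 93.62 → 94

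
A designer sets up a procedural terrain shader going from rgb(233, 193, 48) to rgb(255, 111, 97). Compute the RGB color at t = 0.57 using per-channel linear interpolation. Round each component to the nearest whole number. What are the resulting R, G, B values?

(246, 146, 76)

R = 233 + 0.57 × (255 − 233) = 233 + 0.57 × 22 = 245.54 → 246
G = 193 + 0.57 × (111 − 193) = 193 + 0.57 × -82 = 146.26 → 146
B = 48 + 0.57 × (97 − 48) = 48 + 0.57 × 49 = 75.93 → 76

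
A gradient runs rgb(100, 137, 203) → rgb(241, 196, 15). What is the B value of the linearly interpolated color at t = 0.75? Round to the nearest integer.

62

B = 203 + 0.75 × (15 − 203) = 62 → 62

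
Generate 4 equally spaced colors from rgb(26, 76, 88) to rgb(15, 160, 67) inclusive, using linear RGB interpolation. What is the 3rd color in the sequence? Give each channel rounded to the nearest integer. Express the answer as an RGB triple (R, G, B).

(19, 132, 74)

With 4 swatches and endpoints inclusive, swatch 3 sits at t = (3 − 1)/(4 − 1) = 2/3 ≈ 0.6667.
R = 26 + 0.6667 × (15 − 26) = 18.666 → 19
G = 76 + 0.6667 × (160 − 76) = 132.003 → 132
B = 88 + 0.6667 × (67 − 88) = 73.999 → 74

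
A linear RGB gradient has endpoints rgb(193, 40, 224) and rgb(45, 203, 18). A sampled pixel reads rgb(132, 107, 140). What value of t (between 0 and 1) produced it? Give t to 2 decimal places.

0.41

Invert the lerp on the B channel (largest span, 206): t = (140 − 224) / (18 − 224) = -84/-206 = 0.40777.
Check on R: (132 − 193)/(45 − 193) = 0.4122 ✓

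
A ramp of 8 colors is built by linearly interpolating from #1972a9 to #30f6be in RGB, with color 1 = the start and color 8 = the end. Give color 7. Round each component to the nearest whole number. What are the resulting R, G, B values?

With 8 swatches and endpoints inclusive, swatch 7 sits at t = (7 − 1)/(8 − 1) = 6/7 ≈ 0.8571.
#1972a9 → (25, 114, 169); #30f6be → (48, 246, 190).
R = 25 + 0.8571 × (48 − 25) = 44.713 → 45
G = 114 + 0.8571 × (246 − 114) = 227.137 → 227
B = 169 + 0.8571 × (190 − 169) = 186.999 → 187

(45, 227, 187)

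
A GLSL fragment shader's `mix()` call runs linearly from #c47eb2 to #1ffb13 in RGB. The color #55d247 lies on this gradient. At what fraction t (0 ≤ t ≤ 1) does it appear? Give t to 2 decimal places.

0.67

Invert the lerp on the R channel (largest span, 165): t = (85 − 196) / (31 − 196) = -111/-165 = 0.67273.
Check on G: (210 − 126)/(251 − 126) = 0.672 ✓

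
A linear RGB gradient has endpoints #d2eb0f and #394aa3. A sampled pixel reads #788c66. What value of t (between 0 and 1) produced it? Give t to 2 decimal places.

0.59

Invert the lerp on the G channel (largest span, 161): t = (140 − 235) / (74 − 235) = -95/-161 = 0.59006.
Check on R: (120 − 210)/(57 − 210) = 0.5882 ✓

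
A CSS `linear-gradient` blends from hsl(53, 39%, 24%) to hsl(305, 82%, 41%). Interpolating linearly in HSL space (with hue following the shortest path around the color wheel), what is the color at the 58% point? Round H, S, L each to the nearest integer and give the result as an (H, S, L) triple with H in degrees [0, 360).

(350, 64, 34)

Hue: 305 − 53 = 252°, but |252| > 180 so the shorter arc goes the other way: Δh = 252 − 360 = -108°.
H = 53 + 0.58 × (-108) = -9.64 → -10 → -10 mod 360 = 350°
S = 39 + 0.58 × (82 − 39) = 63.94 → 64%
L = 24 + 0.58 × (41 − 24) = 33.86 → 34%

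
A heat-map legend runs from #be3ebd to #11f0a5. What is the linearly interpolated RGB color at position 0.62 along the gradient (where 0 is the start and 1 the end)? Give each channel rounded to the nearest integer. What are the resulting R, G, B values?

#be3ebd → (190, 62, 189); #11f0a5 → (17, 240, 165).
R = 190 + 0.62 × (17 − 190) = 190 + 0.62 × -173 = 82.74 → 83
G = 62 + 0.62 × (240 − 62) = 62 + 0.62 × 178 = 172.36 → 172
B = 189 + 0.62 × (165 − 189) = 189 + 0.62 × -24 = 174.12 → 174

(83, 172, 174)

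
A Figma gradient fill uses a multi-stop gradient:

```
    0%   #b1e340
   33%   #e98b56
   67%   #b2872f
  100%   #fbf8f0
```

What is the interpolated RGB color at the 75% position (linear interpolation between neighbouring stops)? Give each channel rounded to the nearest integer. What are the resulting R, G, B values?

(196, 162, 94)

75% lies between the 67% and 100% stops, so the local fraction is t = (75 − 67)/(100 − 67) = 8/33 ≈ 0.2424.
#b2872f → (178, 135, 47); #fbf8f0 → (251, 248, 240).
R = 178 + 0.2424 × (251 − 178) = 195.695 → 196
G = 135 + 0.2424 × (248 − 135) = 162.391 → 162
B = 47 + 0.2424 × (240 − 47) = 93.783 → 94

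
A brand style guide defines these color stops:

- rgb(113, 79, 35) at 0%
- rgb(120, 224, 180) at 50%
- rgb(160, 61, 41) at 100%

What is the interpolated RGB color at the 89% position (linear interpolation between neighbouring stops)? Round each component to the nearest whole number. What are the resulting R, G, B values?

(151, 97, 72)

89% lies between the 50% and 100% stops, so the local fraction is t = (89 − 50)/(100 − 50) = 39/50 ≈ 0.78.
R = 120 + 0.78 × (160 − 120) = 151.2 → 151
G = 224 + 0.78 × (61 − 224) = 96.86 → 97
B = 180 + 0.78 × (41 − 180) = 71.58 → 72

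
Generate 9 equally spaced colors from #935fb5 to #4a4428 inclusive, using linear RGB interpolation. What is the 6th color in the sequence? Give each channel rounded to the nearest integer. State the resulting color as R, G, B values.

(101, 78, 93)

With 9 swatches and endpoints inclusive, swatch 6 sits at t = (6 − 1)/(9 − 1) = 5/8 ≈ 0.625.
#935fb5 → (147, 95, 181); #4a4428 → (74, 68, 40).
R = 147 + 0.625 × (74 − 147) = 101.375 → 101
G = 95 + 0.625 × (68 − 95) = 78.125 → 78
B = 181 + 0.625 × (40 − 181) = 92.875 → 93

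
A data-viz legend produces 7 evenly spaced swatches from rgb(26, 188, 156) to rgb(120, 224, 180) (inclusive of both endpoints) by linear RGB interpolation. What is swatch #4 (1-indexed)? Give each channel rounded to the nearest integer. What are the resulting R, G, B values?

(73, 206, 168)

With 7 swatches and endpoints inclusive, swatch 4 sits at t = (4 − 1)/(7 − 1) = 3/6 ≈ 0.5.
R = 26 + 0.5 × (120 − 26) = 73 → 73
G = 188 + 0.5 × (224 − 188) = 206 → 206
B = 156 + 0.5 × (180 − 156) = 168 → 168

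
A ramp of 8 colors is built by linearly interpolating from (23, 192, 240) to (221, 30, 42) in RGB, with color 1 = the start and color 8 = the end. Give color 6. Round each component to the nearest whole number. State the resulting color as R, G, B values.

With 8 swatches and endpoints inclusive, swatch 6 sits at t = (6 − 1)/(8 − 1) = 5/7 ≈ 0.7143.
R = 23 + 0.7143 × (221 − 23) = 164.431 → 164
G = 192 + 0.7143 × (30 − 192) = 76.283 → 76
B = 240 + 0.7143 × (42 − 240) = 98.569 → 99

(164, 76, 99)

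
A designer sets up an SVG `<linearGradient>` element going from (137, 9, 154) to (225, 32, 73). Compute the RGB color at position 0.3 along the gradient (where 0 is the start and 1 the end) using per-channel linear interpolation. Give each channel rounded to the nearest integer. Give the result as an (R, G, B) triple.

R = 137 + 0.3 × (225 − 137) = 137 + 0.3 × 88 = 163.4 → 163
G = 9 + 0.3 × (32 − 9) = 9 + 0.3 × 23 = 15.9 → 16
B = 154 + 0.3 × (73 − 154) = 154 + 0.3 × -81 = 129.7 → 130
So the blended color is (163, 16, 130), about #a31082.

(163, 16, 130)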